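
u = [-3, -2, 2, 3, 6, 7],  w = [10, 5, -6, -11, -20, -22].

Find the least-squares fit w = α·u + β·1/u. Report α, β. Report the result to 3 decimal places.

α = -3.286, β = 0.962

Setting ∂/∂α … = 0 gives: 111·α + 6·β = -359;  6·α + (151/196)·β = -797/42.
(Σu·u = 111, Σu·1/u = 6, Σ1/u·1/u = 151/196, Σu·w = -359, Σ1/u·w = -797/42.)
Determinant 111·(151/196) − 6² = 9705/196.
α = ((-359)·(151/196) − 6·(-797/42))/(9705/196) = -10631/3235; β = (111·(-797/42) − 6·(-359))/(9705/196) = 9338/9705.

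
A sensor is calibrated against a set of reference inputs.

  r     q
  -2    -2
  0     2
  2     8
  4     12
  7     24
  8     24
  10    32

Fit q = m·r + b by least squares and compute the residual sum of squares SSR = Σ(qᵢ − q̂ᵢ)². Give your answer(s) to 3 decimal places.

SSR = 10.425

Entries of AᵀA: Σr·r = 237, Σr = 29, Σ1 = 7.
And Σr·q = 748, Σq = 100.
Normal equations: [[237, 29]; [29, 7]]·[m, b]ᵀ = [748, 100]ᵀ.
Eliminating b: 7·(row 1) − 29·(row 2) gives 818·m = 7·748 − 29·100 = 2336, so m = 1168/409.
Then b = (100 − 29·(1168/409))/7 = 1004/409.
Residuals: 514/409, -186/409, -68/409, -768/409, 636/409, -532/409, 404/409; SSR = 4264/409.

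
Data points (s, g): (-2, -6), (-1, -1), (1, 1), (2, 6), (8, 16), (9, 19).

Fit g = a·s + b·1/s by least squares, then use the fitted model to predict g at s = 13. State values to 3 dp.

ĝ = 27.345

Setting ∂/∂a … = 0 gives: 155·a + 6·b = 325;  6·a + (13105/5184)·b = 109/9.
Eliminating b: (13105/5184)·(row 1) − 6·(row 2) gives (1844651/5184)·a = (13105/5184)·325 − 6·(109/9) = 3882421/5184, so a = 3882421/1844651.
Then b = ((109/9) − 6·(3882421/1844651))/(13105/5184) = -377280/1844651.
At s = 13: ĝ = (3882421/1844651)·(13) + (-377280/1844651)·(1/13) = 655751869/23980463.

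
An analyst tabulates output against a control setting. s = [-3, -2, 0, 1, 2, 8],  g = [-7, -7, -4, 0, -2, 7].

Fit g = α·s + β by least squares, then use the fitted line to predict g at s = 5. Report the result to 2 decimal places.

ĝ = 3.10

Sums needed: Σs·s = 82, Σs = 6, Σ1 = 6.
And Σs·g = 87, Σg = -13.
det = 82·6 − 6² = 456.
α = (87·6 − 6·(-13))/456 = 25/19; β = (82·(-13) − 6·87)/456 = -397/114.
At s = 5: ĝ = (25/19)·(5) + (-397/114)·(1) = 353/114.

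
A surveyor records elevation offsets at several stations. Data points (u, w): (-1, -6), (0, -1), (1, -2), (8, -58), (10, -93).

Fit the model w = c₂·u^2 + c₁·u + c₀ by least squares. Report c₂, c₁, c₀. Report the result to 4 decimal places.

AᵀA·[c₂, c₁, c₀]ᵀ = Aᵀw reads: 14098·c₂ + 1512·c₁ + 166·c₀ = -13020;  1512·c₂ + 166·c₁ + 18·c₀ = -1390;  166·c₂ + 18·c₁ + 5·c₀ = -160.
Solving the 3×3 system (Gaussian elimination) gives c₂ = -44660/41071, c₁ = 73175/41071, c₀ = -94990/41071.

c₂ = -1.0874, c₁ = 1.7817, c₀ = -2.3128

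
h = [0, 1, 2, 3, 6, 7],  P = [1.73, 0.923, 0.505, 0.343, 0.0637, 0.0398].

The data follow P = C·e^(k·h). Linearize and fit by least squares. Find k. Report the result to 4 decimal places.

Linearized form: ln P = k·h + ln C. From the 6 transformed points,
Σh = 19.0000, Σ(h)² = 99.0000, Σln P = -7.2627, Σh·ln P = -43.7452.
Normal system: [[99.0000, 19.0000]; [19.0000, 6]]·[k, ln C]ᵀ = [-43.7452, -7.2627]ᵀ.
Δ = 99.0000·6 − (19.0000)² = 233.0000; k = (-43.7452·6 − 19.0000·-7.2627)/233.0000 = -0.53425, ln C = (99.0000·-7.2627 − 19.0000·-43.7452)/233.0000 = 0.48135.

k = -0.5343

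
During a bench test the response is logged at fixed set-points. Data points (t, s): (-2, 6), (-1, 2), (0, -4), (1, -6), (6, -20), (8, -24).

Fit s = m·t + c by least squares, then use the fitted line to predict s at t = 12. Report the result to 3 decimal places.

The normal system MᵀM·[m, c]ᵀ = Mᵀs is [[106, 12]; [12, 6]]·[m, c]ᵀ = [-332, -46]ᵀ.
det = 106·6 − 12² = 492.
m = ((-332)·6 − 12·(-46))/492 = -120/41; c = (106·(-46) − 12·(-332))/492 = -223/123.
At t = 12: ŝ = (-120/41)·(12) + (-223/123)·(1) = -4543/123.

ŝ = -36.935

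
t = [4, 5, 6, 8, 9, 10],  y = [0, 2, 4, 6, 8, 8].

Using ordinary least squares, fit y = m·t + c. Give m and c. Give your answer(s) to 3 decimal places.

Forming AᵀA = [[322, 42]; [42, 6]] and Aᵀy = [234, 28]ᵀ gives AᵀA·[m, c]ᵀ = Aᵀy.
Determinant 322·6 − 42² = 168.
m = (234·6 − 42·28)/168 = 19/14; c = (322·28 − 42·234)/168 = -29/6.

m = 1.357, c = -4.833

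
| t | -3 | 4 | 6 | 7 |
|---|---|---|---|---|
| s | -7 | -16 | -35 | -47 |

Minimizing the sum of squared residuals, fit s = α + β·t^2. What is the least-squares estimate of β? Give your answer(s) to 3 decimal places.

β = -0.986

Entries of AᵀA: Σ1 = 4, Σt^2 = 110, Σt^2·t^2 = 4034.
And Σs = -105, Σt^2·s = -3882.
Normal equations: [[4, 110]; [110, 4034]]·[α, β]ᵀ = [-105, -3882]ᵀ.
det = 4·4034 − 110² = 4036.
α = ((-105)·4034 − 110·(-3882))/4036 = 1725/2018; β = (4·(-3882) − 110·(-105))/4036 = -1989/2018.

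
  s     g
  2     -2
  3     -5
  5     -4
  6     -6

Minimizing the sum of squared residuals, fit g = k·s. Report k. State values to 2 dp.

k = -1.01

Normal-equation sums: Σs·s = 74.
And Σs·g = -75.
So MᵀM·[k]ᵀ = Mᵀg: [[74]]·[k]ᵀ = [-75]ᵀ.
Hence k = -75 / 74 ≈ -1.01351.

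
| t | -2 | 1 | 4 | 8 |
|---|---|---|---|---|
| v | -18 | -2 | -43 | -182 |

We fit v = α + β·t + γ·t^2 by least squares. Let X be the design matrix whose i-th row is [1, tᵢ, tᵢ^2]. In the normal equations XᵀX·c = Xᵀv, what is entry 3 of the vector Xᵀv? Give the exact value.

-12410

Entry 3 ↔ basis t^2, so (Xᵀv)_{3} = Σᵢ (t^2)·vᵢ = (4)·(-18) + (1)·(-2) + (16)·(-43) + (64)·(-182) = -12410.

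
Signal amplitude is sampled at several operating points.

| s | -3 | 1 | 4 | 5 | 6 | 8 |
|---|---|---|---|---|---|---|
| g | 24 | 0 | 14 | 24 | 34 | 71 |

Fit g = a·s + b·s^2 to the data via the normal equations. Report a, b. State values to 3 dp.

a = -3.011, b = 1.493

Compute the Gram sums: Σs·s = 151, Σs·s^2 = 891, Σs^2·s^2 = 6355.
For Mᵀg: Σs·g = 876, Σs^2·g = 6808.
So MᵀM·[a, b]ᵀ = Mᵀg: [[151, 891]; [891, 6355]]·[a, b]ᵀ = [876, 6808]ᵀ.
Δ = 151·6355 − 891² = 165724.
a = (876·6355 − 891·6808)/165724 = -124737/41431; b = (151·6808 − 891·876)/165724 = 61873/41431.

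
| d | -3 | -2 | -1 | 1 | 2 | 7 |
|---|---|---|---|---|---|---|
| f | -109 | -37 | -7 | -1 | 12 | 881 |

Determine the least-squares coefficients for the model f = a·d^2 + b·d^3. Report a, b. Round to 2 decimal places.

a = -3.10, b = 3.01

With design matrix X, XᵀX = [[2516, 16564]; [16564, 118508]] and Xᵀf = [42080, 305524]ᵀ.
det = 2516·118508 − 16564² = 23800032.
a = (42080·118508 − 16564·305524)/23800032 = -1539227/495834; b = (2516·305524 − 16564·42080)/23800032 = 1493443/495834.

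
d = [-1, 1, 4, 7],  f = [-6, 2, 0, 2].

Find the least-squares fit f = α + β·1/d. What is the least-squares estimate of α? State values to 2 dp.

α = -0.91

Normal-equation sums: Σ1 = 4, Σ1/d = 11/28, Σ1/d·1/d = 1633/784.
And Σf = -2, Σ1/d·f = 58/7.
Determinant 4·(1633/784) − (11/28)² = 6411/784.
α = ((-2)·(1633/784) − (11/28)·(58/7))/(6411/784) = -5818/6411; β = (4·(58/7) − (11/28)·(-2))/(6411/784) = 26600/6411.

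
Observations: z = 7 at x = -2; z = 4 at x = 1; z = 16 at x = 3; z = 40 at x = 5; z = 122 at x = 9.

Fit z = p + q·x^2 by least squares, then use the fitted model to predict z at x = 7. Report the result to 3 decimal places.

ẑ = 74.823

Normal-equation sums: Σ1 = 5, Σx^2 = 120, Σx^2·x^2 = 7284.
And Σz = 189, Σx^2·z = 11058.
Δ = 5·7284 − 120² = 22020.
p = (189·7284 − 120·11058)/22020 = 4143/1835; q = (5·11058 − 120·189)/22020 = 1087/734.
At x = 7: ẑ = (4143/1835)·(1) + (1087/734)·(49) = 274601/3670.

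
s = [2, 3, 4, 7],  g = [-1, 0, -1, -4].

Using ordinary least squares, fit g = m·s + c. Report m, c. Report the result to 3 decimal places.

m = -0.714, c = 1.357

The normal system XᵀX·[m, c]ᵀ = Xᵀg is [[78, 16]; [16, 4]]·[m, c]ᵀ = [-34, -6]ᵀ.
Eliminating c: 4·(row 1) − 16·(row 2) gives 56·m = 4·(-34) − 16·(-6) = -40, so m = -5/7.
Then c = ((-6) − 16·(-5/7))/4 = 19/14.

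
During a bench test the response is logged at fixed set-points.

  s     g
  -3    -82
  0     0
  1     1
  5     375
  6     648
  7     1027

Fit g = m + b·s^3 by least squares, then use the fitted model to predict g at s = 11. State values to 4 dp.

ĝ = 3990.8984

Compute the Gram sums: Σ1 = 6, Σs^3 = 658, Σs^3·s^3 = 180660.
And Σg = 1969, Σs^3·g = 541319.
Eliminating b: 180660·(row 1) − 658·(row 2) gives 650996·m = 180660·1969 − 658·541319 = -468362, so m = -234181/325498.
Then b = (541319 − 658·(-234181/325498))/180660 = 488078/162749.
At s = 11: ĝ = (-234181/325498)·(1) + (488078/162749)·(1331) = 1299029455/325498.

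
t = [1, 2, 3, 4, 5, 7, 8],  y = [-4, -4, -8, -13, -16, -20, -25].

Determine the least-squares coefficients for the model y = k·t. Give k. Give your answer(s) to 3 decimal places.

The normal system XᵀX·[k]ᵀ = Xᵀy is [[168]]·[k]ᵀ = [-508]ᵀ.
Hence k = -508 / 168 ≈ -3.02381.

k = -3.024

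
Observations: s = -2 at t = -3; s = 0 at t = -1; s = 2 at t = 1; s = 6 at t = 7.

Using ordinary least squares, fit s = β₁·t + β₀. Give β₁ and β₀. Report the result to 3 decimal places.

β₁ = 0.786, β₀ = 0.714

The normal system MᵀM·[β₁, β₀]ᵀ = Mᵀs is [[60, 4]; [4, 4]]·[β₁, β₀]ᵀ = [50, 6]ᵀ.
Eliminating β₀: 4·(row 1) − 4·(row 2) gives 224·β₁ = 4·50 − 4·6 = 176, so β₁ = 11/14.
Then β₀ = (6 − 4·(11/14))/4 = 5/7.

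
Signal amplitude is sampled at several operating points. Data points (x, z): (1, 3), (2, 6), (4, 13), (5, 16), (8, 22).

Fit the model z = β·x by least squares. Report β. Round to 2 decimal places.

β = 2.94

Forming AᵀA = [[110]] and Aᵀz = [323]ᵀ gives AᵀA·[β]ᵀ = Aᵀz.
Hence β = 323 / 110 ≈ 2.93636.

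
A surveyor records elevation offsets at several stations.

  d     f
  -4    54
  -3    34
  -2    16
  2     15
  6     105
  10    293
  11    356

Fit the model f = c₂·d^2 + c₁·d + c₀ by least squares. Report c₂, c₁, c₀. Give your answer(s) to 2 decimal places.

c₂ = 2.98, c₁ = -0.83, c₀ = 3.51

Entries of AᵀA: Σd^2·d^2 = 26306, Σd^2·d = 2456, Σd^2 = 290, Σd·d = 290, Σd = 20, Σ1 = 7.
And Σd^2·f = 77450, Σd·f = 7156, Σf = 873.
AᵀA·[c₂, c₁, c₀]ᵀ = Aᵀf becomes [[26306, 2456, 290]; [2456, 290, 20]; [290, 20, 7]]·[c₂, c₁, c₀]ᵀ = [77450, 7156, 873]ᵀ.
Solving the 3×3 system (Gaussian elimination) gives c₂ = 322382/108087, c₁ = -89252/108087, c₀ = 126391/36029.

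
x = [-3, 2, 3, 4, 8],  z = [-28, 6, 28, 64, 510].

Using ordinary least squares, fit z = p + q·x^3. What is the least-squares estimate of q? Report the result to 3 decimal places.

Entries of AᵀA: Σ1 = 5, Σx^3 = 584, Σx^3·x^3 = 267762.
And Σz = 580, Σx^3·z = 266776.
Normal equations: [[5, 584]; [584, 267762]]·[p, q]ᵀ = [580, 266776]ᵀ.
Determinant 5·267762 − 584² = 997754.
p = (580·267762 − 584·266776)/997754 = -247612/498877; q = (5·266776 − 584·580)/997754 = 497580/498877.

q = 0.997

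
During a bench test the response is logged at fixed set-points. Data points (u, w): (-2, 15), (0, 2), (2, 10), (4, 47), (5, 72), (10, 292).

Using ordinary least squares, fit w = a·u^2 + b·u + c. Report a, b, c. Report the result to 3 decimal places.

The normal equations are: 10913·a + 1189·b + 149·c = 31852;  1189·a + 149·b + 19·c = 3458;  149·a + 19·b + 6·c = 438.
Inverting the 3×3 Gram matrix, [a, b, c]ᵀ = [29079/9724, -8061/9724, 6625/4862]ᵀ.

a = 2.990, b = -0.829, c = 1.363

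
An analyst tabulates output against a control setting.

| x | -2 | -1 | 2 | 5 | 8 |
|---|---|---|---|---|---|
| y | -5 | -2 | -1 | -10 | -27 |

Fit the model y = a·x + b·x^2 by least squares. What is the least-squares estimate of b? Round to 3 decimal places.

Forming AᵀA = [[98, 636]; [636, 4754]] and Aᵀy = [-256, -2004]ᵀ gives AᵀA·[a, b]ᵀ = Aᵀy.
Determinant 98·4754 − 636² = 61396.
a = ((-256)·4754 − 636·(-2004))/61396 = 14380/15349; b = (98·(-2004) − 636·(-256))/61396 = -8394/15349.

b = -0.547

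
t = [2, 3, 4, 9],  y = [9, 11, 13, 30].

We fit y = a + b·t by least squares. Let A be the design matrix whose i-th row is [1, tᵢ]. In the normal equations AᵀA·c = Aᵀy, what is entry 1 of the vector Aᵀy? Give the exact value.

63

Entry 1 ↔ basis 1, so (Aᵀy)_{1} = Σᵢ yᵢ = (1)·(9) + (1)·(11) + (1)·(13) + (1)·(30) = 63.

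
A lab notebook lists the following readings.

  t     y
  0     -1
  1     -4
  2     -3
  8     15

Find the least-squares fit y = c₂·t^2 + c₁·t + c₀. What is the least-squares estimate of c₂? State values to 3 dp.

From the data, Σt^2·t^2 = 4113, Σt^2·t = 521, Σt^2 = 69, Σt·t = 69, Σt = 11, Σ1 = 4.
For Mᵀy: Σt^2·y = 944, Σt·y = 110, Σy = 7.
So MᵀM·[c₂, c₁, c₀]ᵀ = Mᵀy: [[4113, 521, 69]; [521, 69, 11]; [69, 11, 4]]·[c₂, c₁, c₀]ᵀ = [944, 110, 7]ᵀ.
Solving the 3×3 system (Gaussian elimination) gives c₂ = 184/353, c₁ = -3731/1765, c₀ = -2521/1765.

c₂ = 0.521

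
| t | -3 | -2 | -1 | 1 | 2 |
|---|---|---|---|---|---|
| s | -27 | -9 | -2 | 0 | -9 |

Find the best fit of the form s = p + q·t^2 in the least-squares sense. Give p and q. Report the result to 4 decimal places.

p = 2.8879, q = -3.2336

Forming AᵀA = [[5, 19]; [19, 115]] and Aᵀs = [-47, -317]ᵀ gives AᵀA·[p, q]ᵀ = Aᵀs.
Eliminating q: 115·(row 1) − 19·(row 2) gives 214·p = 115·(-47) − 19·(-317) = 618, so p = 309/107.
Then q = ((-317) − 19·(309/107))/115 = -346/107.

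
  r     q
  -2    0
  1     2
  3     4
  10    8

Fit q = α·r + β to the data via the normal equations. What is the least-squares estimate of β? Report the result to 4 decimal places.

β = 1.5000

AᵀA·[α, β]ᵀ = Aᵀq reads: 114·α + 12·β = 94;  12·α + 4·β = 14.
(Σr·r = 114, Σr = 12, Σ1 = 4, Σr·q = 94, Σq = 14.)
det = 114·4 − 12² = 312.
α = (94·4 − 12·14)/312 = 2/3; β = (114·14 − 12·94)/312 = 3/2.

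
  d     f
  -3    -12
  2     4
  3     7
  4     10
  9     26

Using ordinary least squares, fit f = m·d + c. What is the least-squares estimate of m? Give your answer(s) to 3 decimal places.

Compute the Gram sums: Σd·d = 119, Σd = 15, Σ1 = 5.
Moment sums: Σd·f = 339, Σf = 35.
AᵀA·[m, c]ᵀ = Aᵀf becomes [[119, 15]; [15, 5]]·[m, c]ᵀ = [339, 35]ᵀ.
Determinant 119·5 − 15² = 370.
m = (339·5 − 15·35)/370 = 117/37; c = (119·35 − 15·339)/370 = -92/37.

m = 3.162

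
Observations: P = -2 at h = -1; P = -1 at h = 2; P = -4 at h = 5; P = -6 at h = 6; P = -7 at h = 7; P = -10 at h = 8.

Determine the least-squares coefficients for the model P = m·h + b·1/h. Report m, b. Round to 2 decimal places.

m = -1.14, b = 3.17

Compute the Gram sums: Σh·h = 179, Σh·1/h = 6, Σ1/h·1/h = 955249/705600.
Right-hand side: Σh·P = -185, Σ1/h·P = -51/20.
Determinant 179·(955249/705600) − 6² = 145587971/705600.
m = ((-185)·(955249/705600) − 6·(-51/20))/(145587971/705600) = -165925385/145587971; b = (179·(-51/20) − 6·(-185))/(145587971/705600) = 461144880/145587971.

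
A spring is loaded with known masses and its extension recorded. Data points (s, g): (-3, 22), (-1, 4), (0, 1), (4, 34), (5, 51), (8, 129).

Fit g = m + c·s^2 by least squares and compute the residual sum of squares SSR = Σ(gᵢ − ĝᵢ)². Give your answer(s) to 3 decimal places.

MᵀM·[m, c]ᵀ = Mᵀg reads: 6·m + 115·c = 241;  115·m + 5059·c = 10277.
det = 6·5059 − 115² = 17129.
m = (241·5059 − 115·10277)/17129 = 37364/17129; c = (6·10277 − 115·241)/17129 = 33947/17129.
Residuals: 33951/17129, -2795/17129, -20235/17129, 1870/17129, -1780/2447, -331/17129; SSR = 100928/17129.

SSR = 5.892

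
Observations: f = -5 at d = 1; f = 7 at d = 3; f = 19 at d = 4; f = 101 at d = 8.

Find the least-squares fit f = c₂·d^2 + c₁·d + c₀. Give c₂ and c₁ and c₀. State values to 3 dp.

c₂ = 1.801, c₁ = -1.051, c₀ = -5.808

Setting ∂/∂c₂ … = 0 gives: 4434·c₂ + 604·c₁ + 90·c₀ = 6826;  604·c₂ + 90·c₁ + 16·c₀ = 900;  90·c₂ + 16·c₁ + 4·c₀ = 122.
(Σd^2·d^2 = 4434, Σd^2·d = 604, Σd^2 = 90, Σd·d = 90, Σd = 16, Σ1 = 4, Σd^2·f = 6826, Σd·f = 900, Σf = 122.)
Inverting the 3×3 Gram matrix, [c₂, c₁, c₀]ᵀ = [2789/1549, -1628/1549, -8996/1549]ᵀ.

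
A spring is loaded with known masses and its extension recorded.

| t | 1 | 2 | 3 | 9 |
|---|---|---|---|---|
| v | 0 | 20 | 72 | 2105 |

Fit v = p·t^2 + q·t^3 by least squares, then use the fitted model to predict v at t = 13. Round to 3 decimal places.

Compute the Gram sums: Σt^2·t^2 = 6659, Σt^2·t^3 = 59325, Σt^3·t^3 = 532235.
For Xᵀv: Σt^2·v = 171233, Σt^3·v = 1536649.
XᵀX·[p, q]ᵀ = Xᵀv becomes [[6659, 59325]; [59325, 532235]]·[p, q]ᵀ = [171233, 1536649]ᵀ.
det = 6659·532235 − 59325² = 24697240.
p = (171233·532235 − 59325·1536649)/24697240 = -2550617/2469724; q = (6659·1536649 − 59325·171233)/24697240 = 37073983/12348620.
At t = 13: v̂ = (-2550617/2469724)·(169) + (37073983/12348620)·(2197) = 39648134643/6174310.

v̂ = 6421.468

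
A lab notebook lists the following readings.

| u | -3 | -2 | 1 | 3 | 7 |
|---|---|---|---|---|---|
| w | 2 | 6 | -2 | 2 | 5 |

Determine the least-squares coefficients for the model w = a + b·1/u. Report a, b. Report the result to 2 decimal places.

a = 3.14, b = -4.22

XᵀX·[a, b]ᵀ = Xᵀw reads: 5·a + (9/14)·b = 13;  (9/14)·a + (2633/1764)·b = -30/7.
Δ = 5·(2633/1764) − (9/14)² = 3109/441.
a = (13·(2633/1764) − (9/14)·(-30/7))/(3109/441) = 39089/12436; b = (5·(-30/7) − (9/14)·13)/(3109/441) = -26271/6218.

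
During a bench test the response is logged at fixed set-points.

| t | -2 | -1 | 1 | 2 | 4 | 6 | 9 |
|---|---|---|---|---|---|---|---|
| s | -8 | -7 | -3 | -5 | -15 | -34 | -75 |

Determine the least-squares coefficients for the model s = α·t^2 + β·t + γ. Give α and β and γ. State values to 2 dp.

α = -0.99, β = 0.92, γ = -3.29

AᵀA·[α, β, γ]ᵀ = Aᵀs reads: 8147·α + 1009·β + 143·γ = -7601;  1009·α + 143·β + 19·γ = -929;  143·α + 19·β + 7·γ = -147.
(Σt^2·t^2 = 8147, Σt^2·t = 1009, Σt^2 = 143, Σt·t = 143, Σt = 19, Σ1 = 7, Σt^2·s = -7601, Σt·s = -929, Σs = -147.)
Inverting the 3×3 Gram matrix, [α, β, γ]ᵀ = [-159835/161553, 148877/161553, -177169/53851]ᵀ.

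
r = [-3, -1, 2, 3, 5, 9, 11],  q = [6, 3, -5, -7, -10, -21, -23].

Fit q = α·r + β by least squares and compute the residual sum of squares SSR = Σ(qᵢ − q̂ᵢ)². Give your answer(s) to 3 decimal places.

Normal-equation sums: Σr·r = 250, Σr = 26, Σ1 = 7.
Moment sums: Σr·q = -544, Σq = -57.
Determinant 250·7 − 26² = 1074.
α = ((-544)·7 − 26·(-57))/1074 = -1163/537; β = (250·(-57) − 26·(-544))/1074 = -53/537.
Residuals: -214/537, 167/179, -102/179, -217/537, 166/179, -757/537, 165/179; SSR = 2800/537.

SSR = 5.214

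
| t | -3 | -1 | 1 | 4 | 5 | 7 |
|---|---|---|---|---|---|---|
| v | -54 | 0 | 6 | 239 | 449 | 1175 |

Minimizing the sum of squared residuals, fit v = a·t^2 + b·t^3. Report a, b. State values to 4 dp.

a = 2.9605, b = 3.0021

Normal-equation sums: Σt^2·t^2 = 3365, Σt^2·t^3 = 20713, Σt^3·t^3 = 138101.
Moment sums: Σt^2·v = 72144, Σt^3·v = 475910.
So XᵀX·[a, b]ᵀ = Xᵀv: [[3365, 20713]; [20713, 138101]]·[a, b]ᵀ = [72144, 475910]ᵀ.
Eliminating b: 138101·(row 1) − 20713·(row 2) gives 35681496·a = 138101·72144 − 20713·475910 = 105634714, so a = 52817357/17840748.
Then b = (475910 − 20713·(52817357/17840748))/138101 = 53559239/17840748.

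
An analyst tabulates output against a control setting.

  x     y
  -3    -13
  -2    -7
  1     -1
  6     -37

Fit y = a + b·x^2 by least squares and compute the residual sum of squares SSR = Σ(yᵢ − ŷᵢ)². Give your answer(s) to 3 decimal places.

SSR = 9.667

Forming AᵀA = [[4, 50]; [50, 1394]] and Aᵀy = [-58, -1478]ᵀ gives AᵀA·[a, b]ᵀ = Aᵀy.
Eliminating b: 1394·(row 1) − 50·(row 2) gives 3076·a = 1394·(-58) − 50·(-1478) = -6952, so a = -1738/769.
Then b = ((-1478) − 50·(-1738/769))/1394 = -753/769.
Residuals: -1482/769, -633/769, 1722/769, 393/769; SSR = 7434/769.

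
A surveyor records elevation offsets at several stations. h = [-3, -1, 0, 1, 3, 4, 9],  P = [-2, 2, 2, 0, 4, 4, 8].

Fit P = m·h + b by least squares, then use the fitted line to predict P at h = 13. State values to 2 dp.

MᵀM·[m, b]ᵀ = MᵀP reads: 117·m + 13·b = 104;  13·m + 7·b = 18.
(Σh·h = 117, Σh = 13, Σ1 = 7, Σh·P = 104, ΣP = 18.)
Eliminating b: 7·(row 1) − 13·(row 2) gives 650·m = 7·104 − 13·18 = 494, so m = 19/25.
Then b = (18 − 13·(19/25))/7 = 29/25.
At h = 13: P̂ = (19/25)·(13) + (29/25)·(1) = 276/25.

P̂ = 11.04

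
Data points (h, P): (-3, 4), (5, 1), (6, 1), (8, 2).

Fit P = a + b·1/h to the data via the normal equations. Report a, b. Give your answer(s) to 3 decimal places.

a = 2.217, b = -5.489

Forming XᵀX = [[4, 19/120]; [19/120, 2801/14400]] and XᵀP = [8, -43/60]ᵀ gives XᵀX·[a, b]ᵀ = XᵀP.
Determinant 4·(2801/14400) − (19/120)² = 10843/14400.
a = (8·(2801/14400) − (19/120)·(-43/60))/(10843/14400) = 24042/10843; b = (4·(-43/60) − (19/120)·8)/(10843/14400) = -59520/10843.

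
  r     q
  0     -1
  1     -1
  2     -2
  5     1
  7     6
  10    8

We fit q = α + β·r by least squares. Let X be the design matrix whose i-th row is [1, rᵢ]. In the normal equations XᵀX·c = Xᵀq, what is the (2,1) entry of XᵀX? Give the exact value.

25

Row 2 ↔ basis r, column 1 ↔ basis 1, so (XᵀX)_{2,1} = Σᵢ r = (0)·(1) + (1)·(1) + (2)·(1) + (5)·(1) + (7)·(1) + (10)·(1) = 25.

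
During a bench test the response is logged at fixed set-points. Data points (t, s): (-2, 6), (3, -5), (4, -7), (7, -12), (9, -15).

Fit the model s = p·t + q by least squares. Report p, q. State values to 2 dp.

Sums needed: Σt·t = 159, Σt = 21, Σ1 = 5.
And Σt·s = -274, Σs = -33.
XᵀX·[p, q]ᵀ = Xᵀs becomes [[159, 21]; [21, 5]]·[p, q]ᵀ = [-274, -33]ᵀ.
Eliminating q: 5·(row 1) − 21·(row 2) gives 354·p = 5·(-274) − 21·(-33) = -677, so p = -677/354.
Then q = ((-33) − 21·(-677/354))/5 = 169/118.

p = -1.91, q = 1.43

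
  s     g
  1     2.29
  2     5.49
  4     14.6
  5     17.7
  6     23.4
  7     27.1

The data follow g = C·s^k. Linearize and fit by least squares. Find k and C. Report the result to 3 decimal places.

With ln gᵢ as the transformed response and ln sᵢ as the regressor:
XᵀX = [[11.9895, 7.4265]; [7.4265, 6]], rhs = [21.5914, 14.5383]ᵀ  (here Σln s = 7.4265, Σ(ln s)² = 11.9895, Σln g = 14.5383, Σln s·ln g = 21.5914).
Δ = 11.9895·6 − (7.4265)² = 16.7835; k = (21.5914·6 − 7.4265·14.5383)/16.7835 = 1.28572, ln C = (11.9895·14.5383 − 7.4265·21.5914)/16.7835 = 0.83164, so C = exp(0.83164) = 2.29709.

k = 1.286, C = 2.297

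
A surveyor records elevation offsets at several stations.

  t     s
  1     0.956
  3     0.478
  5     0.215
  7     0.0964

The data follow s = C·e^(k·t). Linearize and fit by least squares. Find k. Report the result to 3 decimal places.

With ln sᵢ as the transformed response and tᵢ as the regressor:
Σt = 16.0000, Σ(t)² = 84.0000, Σln s = -4.6595, Σt·ln s = -26.3198.
Equations: 84.0000·k + 16.0000·ln C = -26.3198;  16.0000·k + 4·ln C = -4.6595.
Solving (det = 80.0000): k = -0.38409, ln C = 0.37147.

k = -0.384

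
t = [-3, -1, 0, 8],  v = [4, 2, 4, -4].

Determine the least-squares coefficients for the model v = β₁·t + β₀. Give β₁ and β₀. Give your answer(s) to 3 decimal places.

β₁ = -0.743, β₀ = 2.243

With design matrix A, AᵀA = [[74, 4]; [4, 4]] and Aᵀv = [-46, 6]ᵀ.
Determinant 74·4 − 4² = 280.
β₁ = ((-46)·4 − 4·6)/280 = -26/35; β₀ = (74·6 − 4·(-46))/280 = 157/70.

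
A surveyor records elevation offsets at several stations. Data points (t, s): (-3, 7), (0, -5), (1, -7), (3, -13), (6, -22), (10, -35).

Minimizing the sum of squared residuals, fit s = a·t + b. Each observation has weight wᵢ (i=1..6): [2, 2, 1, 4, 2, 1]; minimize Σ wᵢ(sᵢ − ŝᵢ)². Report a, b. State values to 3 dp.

The normal equations are: 227·a + 29·b = -819;  29·a + 12·b = -134.
det = 227·12 − 29² = 1883.
a = ((-819)·12 − 29·(-134))/1883 = -5942/1883; b = (227·(-134) − 29·(-819))/1883 = -6667/1883.

a = -3.156, b = -3.541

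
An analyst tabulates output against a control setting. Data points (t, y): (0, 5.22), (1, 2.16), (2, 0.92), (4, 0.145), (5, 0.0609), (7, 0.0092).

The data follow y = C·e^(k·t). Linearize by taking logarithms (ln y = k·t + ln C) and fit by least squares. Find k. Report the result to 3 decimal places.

k = -0.905

Let Y = ln y. Fitting Y = k·t + ln C by least squares:
Σt = 19.0000, Σ(t)² = 95.0000, Σln y = -7.0789, Σt·ln y = -53.9332.
Normal system: [[95.0000, 19.0000]; [19.0000, 6]]·[k, ln C]ᵀ = [-53.9332, -7.0789]ᵀ.
Δ = 95.0000·6 − (19.0000)² = 209.0000; k = (-53.9332·6 − 19.0000·-7.0789)/209.0000 = -0.90479, ln C = (95.0000·-7.0789 − 19.0000·-53.9332)/209.0000 = 1.68535.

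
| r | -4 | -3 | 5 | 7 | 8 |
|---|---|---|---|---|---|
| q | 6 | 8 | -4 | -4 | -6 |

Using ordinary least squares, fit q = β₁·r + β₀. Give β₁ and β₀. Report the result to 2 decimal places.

From the data, Σr·r = 163, Σr = 13, Σ1 = 5.
Right-hand side: Σr·q = -144, Σq = 0.
Normal equations: [[163, 13]; [13, 5]]·[β₁, β₀]ᵀ = [-144, 0]ᵀ.
det = 163·5 − 13² = 646.
β₁ = ((-144)·5 − 13·0)/646 = -360/323; β₀ = (163·0 − 13·(-144))/646 = 936/323.

β₁ = -1.11, β₀ = 2.90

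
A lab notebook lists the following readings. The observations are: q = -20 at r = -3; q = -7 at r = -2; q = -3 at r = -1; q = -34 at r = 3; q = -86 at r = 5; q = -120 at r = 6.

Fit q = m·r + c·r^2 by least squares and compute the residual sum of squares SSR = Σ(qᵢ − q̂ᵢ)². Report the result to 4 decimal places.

SSR = 6.0273

Normal-equation sums: Σr·r = 84, Σr·r^2 = 332, Σr^2·r^2 = 2100.
And Σr·q = -1175, Σr^2·q = -6987.
Normal equations: [[84, 332]; [332, 2100]]·[m, c]ᵀ = [-1175, -6987]ᵀ.
det = 84·2100 − 332² = 66176.
m = ((-1175)·2100 − 332·(-6987))/66176 = -18477/8272; c = (84·(-6987) − 332·(-1175))/66176 = -24601/8272.
Residuals: 269/4136, 1773/4136, -4673/2068, -551/1034, -181/376, 1929/4136; SSR = 24929/4136.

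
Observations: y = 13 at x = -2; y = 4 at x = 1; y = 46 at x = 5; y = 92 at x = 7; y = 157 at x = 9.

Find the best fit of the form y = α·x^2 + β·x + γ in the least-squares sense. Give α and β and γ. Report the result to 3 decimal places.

α = 2.071, β = -1.523, γ = 2.232

From the data, Σx^2·x^2 = 9604, Σx^2·x = 1190, Σx^2 = 160, Σx·x = 160, Σx = 20, Σ1 = 5.
Moment sums: Σx^2·y = 18431, Σx·y = 2265, Σy = 312.
AᵀA·[α, β, γ]ᵀ = Aᵀy becomes [[9604, 1190, 160]; [1190, 160, 20]; [160, 20, 5]]·[α, β, γ]ᵀ = [18431, 2265, 312]ᵀ.
Inverting the 3×3 Gram matrix, [α, β, γ]ᵀ = [11641/5622, -42811/28110, 10458/4685]ᵀ.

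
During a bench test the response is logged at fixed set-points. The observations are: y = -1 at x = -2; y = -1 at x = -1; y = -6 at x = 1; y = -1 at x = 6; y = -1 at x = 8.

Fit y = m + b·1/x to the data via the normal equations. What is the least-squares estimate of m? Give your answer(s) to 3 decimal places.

Compute the Gram sums: Σ1 = 5, Σ1/x = -5/24, Σ1/x·1/x = 1321/576.
And Σy = -10, Σ1/x·y = -115/24.
Normal equations: [[5, -5/24]; [-5/24, 1321/576]]·[m, b]ᵀ = [-10, -115/24]ᵀ.
Determinant 5·(1321/576) − (-5/24)² = 1645/144.
m = ((-10)·(1321/576) − (-5/24)·(-115/24))/(1645/144) = -2757/1316; b = (5·(-115/24) − (-5/24)·(-10))/(1645/144) = -750/329.

m = -2.095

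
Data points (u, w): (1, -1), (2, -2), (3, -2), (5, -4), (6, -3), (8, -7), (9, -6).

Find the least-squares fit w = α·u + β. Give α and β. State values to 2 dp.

α = -0.68, β = -0.24

From the data, Σu·u = 220, Σu = 34, Σ1 = 7.
For Aᵀw: Σu·w = -159, Σw = -25.
So AᵀA·[α, β]ᵀ = Aᵀw: [[220, 34]; [34, 7]]·[α, β]ᵀ = [-159, -25]ᵀ.
det = 220·7 − 34² = 384.
α = ((-159)·7 − 34·(-25))/384 = -263/384; β = (220·(-25) − 34·(-159))/384 = -47/192.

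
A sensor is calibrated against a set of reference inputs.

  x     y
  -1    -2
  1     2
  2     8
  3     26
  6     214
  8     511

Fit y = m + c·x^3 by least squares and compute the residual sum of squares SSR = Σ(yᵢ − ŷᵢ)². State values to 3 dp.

SSR = 4.336

From the data, Σ1 = 6, Σx^3 = 763, Σx^3·x^3 = 309595.
For Aᵀy: Σy = 759, Σx^3·y = 308626.
So AᵀA·[m, c]ᵀ = Aᵀy: [[6, 763]; [763, 309595]]·[m, c]ᵀ = [759, 308626]ᵀ.
det = 6·309595 − 763² = 1275401.
m = (759·309595 − 763·308626)/1275401 = -499033/1275401; c = (6·308626 − 763·759)/1275401 = 1272639/1275401.
Residuals: -779130/1275401, 1777196/1275401, 521129/1275401, -701794/1275401, -1455177/1275401, 637776/1275401; SSR = 5530698/1275401.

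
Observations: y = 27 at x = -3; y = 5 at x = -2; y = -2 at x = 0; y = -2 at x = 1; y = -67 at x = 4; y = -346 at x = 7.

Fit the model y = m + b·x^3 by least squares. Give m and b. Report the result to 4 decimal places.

With design matrix A, AᵀA = [[6, 373]; [373, 122539]] and Aᵀy = [-385, -123737]ᵀ.
Determinant 6·122539 − 373² = 596105.
m = ((-385)·122539 − 373·(-123737))/596105 = -1023614/596105; b = (6·(-123737) − 373·(-385))/596105 = -598817/596105.

m = -1.7172, b = -1.0045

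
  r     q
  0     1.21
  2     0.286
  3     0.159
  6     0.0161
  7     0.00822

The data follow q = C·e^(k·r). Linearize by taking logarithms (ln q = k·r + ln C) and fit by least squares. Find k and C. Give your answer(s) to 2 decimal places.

k = -0.72, C = 1.24

Linearized form: ln q = k·r + ln C. From the 5 transformed points,
Σr = 18.0000, Σ(r)² = 98.0000, Σln q = -11.8301, Σr·ln q = -66.4020.
Equations: 98.0000·k + 18.0000·ln C = -66.4020;  18.0000·k + 5·ln C = -11.8301.
Solving (det = 166.0000): k = -0.71728, ln C = 0.21617, so C = exp(0.21617) = 1.24132.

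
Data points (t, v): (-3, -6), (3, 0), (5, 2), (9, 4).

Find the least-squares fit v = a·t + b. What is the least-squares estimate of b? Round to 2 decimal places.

b = -2.99

Forming AᵀA = [[124, 14]; [14, 4]] and Aᵀv = [64, 0]ᵀ gives AᵀA·[a, b]ᵀ = Aᵀv.
det = 124·4 − 14² = 300.
a = (64·4 − 14·0)/300 = 64/75; b = (124·0 − 14·64)/300 = -224/75.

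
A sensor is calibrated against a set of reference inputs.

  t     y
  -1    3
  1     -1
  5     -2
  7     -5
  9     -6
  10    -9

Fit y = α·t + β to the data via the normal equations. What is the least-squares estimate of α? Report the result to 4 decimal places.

Compute the Gram sums: Σt·t = 257, Σt = 31, Σ1 = 6.
And Σt·y = -193, Σy = -20.
So MᵀM·[α, β]ᵀ = Mᵀy: [[257, 31]; [31, 6]]·[α, β]ᵀ = [-193, -20]ᵀ.
det = 257·6 − 31² = 581.
α = ((-193)·6 − 31·(-20))/581 = -538/581; β = (257·(-20) − 31·(-193))/581 = 843/581.

α = -0.9260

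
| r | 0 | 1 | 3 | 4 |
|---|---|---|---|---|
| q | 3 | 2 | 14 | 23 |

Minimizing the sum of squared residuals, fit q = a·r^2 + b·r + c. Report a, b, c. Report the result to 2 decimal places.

a = 1.67, b = -1.47, c = 2.60

Sums needed: Σr^2·r^2 = 338, Σr^2·r = 92, Σr^2 = 26, Σr·r = 26, Σr = 8, Σ1 = 4.
Moment sums: Σr^2·q = 496, Σr·q = 136, Σq = 42.
MᵀM·[a, b, c]ᵀ = Mᵀq becomes [[338, 92, 26]; [92, 26, 8]; [26, 8, 4]]·[a, b, c]ᵀ = [496, 136, 42]ᵀ.
Solving the 3×3 system (Gaussian elimination) gives a = 5/3, b = -22/15, c = 13/5.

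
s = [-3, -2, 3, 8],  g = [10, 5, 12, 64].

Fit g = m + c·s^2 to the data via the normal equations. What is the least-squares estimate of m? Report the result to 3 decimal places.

Compute the Gram sums: Σ1 = 4, Σs^2 = 86, Σs^2·s^2 = 4274.
Moment sums: Σg = 91, Σs^2·g = 4314.
XᵀX·[m, c]ᵀ = Xᵀg becomes [[4, 86]; [86, 4274]]·[m, c]ᵀ = [91, 4314]ᵀ.
Determinant 4·4274 − 86² = 9700.
m = (91·4274 − 86·4314)/9700 = 1793/970; c = (4·4314 − 86·91)/9700 = 943/970.

m = 1.848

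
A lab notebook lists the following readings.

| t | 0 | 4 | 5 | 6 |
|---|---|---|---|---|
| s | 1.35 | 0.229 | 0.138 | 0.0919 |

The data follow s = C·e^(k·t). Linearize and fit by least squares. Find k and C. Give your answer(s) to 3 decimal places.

k = -0.450, C = 1.353

Let Y = ln s. Fitting Y = k·t + ln C by least squares:
Σt = 15.0000, Σ(t)² = 77.0000, Σln s = -5.5415, Σt·ln s = -30.1210.
Equations: 77.0000·k + 15.0000·ln C = -30.1210;  15.0000·k + 4·ln C = -5.5415.
Solving (det = 83.0000): k = -0.45014, ln C = 0.30265, so C = exp(0.30265) = 1.35344.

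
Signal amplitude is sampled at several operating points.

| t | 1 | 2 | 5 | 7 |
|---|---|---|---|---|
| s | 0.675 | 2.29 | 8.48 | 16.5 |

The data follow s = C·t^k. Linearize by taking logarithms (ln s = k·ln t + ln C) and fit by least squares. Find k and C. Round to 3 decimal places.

Linearized form: ln s = k·ln t + ln C. From the 4 transformed points,
Σln t = 4.2485, Σ(ln t)² = 6.8573, Σln s = 5.3766, Σln t·ln s = 9.4699.
Equations: 6.8573·k + 4.2485·ln C = 9.4699;  4.2485·k + 4·ln C = 5.3766.
Slope k = (n·Σln t·ln s − Σln t·Σln s)/(n·Σ(ln t)² − (Σln t)²) = (4·9.4699 − 4.2485·5.3766)/9.3795 = 1.60320; ln C = (Σln s − k·Σln t)/n = -0.35865, so C = exp(-0.35865) = 0.69862.

k = 1.603, C = 0.699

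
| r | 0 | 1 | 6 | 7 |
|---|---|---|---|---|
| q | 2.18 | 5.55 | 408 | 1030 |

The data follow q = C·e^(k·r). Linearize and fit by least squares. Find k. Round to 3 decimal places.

k = 0.873

Linearized form: ln q = k·r + ln C. From the 4 transformed points,
Σr = 14.0000, Σ(r)² = 86.0000, Σln q = 15.4417, Σr·ln q = 86.3426.
Equations: 86.0000·k + 14.0000·ln C = 86.3426;  14.0000·k + 4·ln C = 15.4417.
Solving (det = 148.0000): k = 0.87288, ln C = 0.80534.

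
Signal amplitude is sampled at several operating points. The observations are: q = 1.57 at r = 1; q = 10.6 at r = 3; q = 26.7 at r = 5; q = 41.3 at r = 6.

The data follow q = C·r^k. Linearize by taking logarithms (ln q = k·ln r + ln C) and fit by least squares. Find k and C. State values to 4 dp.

k = 1.8004, C = 1.5357

Linearized form: ln q = k·ln r + ln C. From the 4 transformed points,
Σln r = 4.4998, Σ(ln r)² = 7.0076, Σln q = 9.8175, Σln r·ln q = 14.5470.
Equations: 7.0076·k + 4.4998·ln C = 14.5470;  4.4998·k + 4·ln C = 9.8175.
Slope k = (n·Σln r·ln q − Σln r·Σln q)/(n·Σ(ln r)² − (Σln r)²) = (4·14.5470 − 4.4998·9.8175)/7.7823 = 1.80042; ln C = (Σln q − k·Σln r)/n = 0.42898, so C = exp(0.42898) = 1.53568.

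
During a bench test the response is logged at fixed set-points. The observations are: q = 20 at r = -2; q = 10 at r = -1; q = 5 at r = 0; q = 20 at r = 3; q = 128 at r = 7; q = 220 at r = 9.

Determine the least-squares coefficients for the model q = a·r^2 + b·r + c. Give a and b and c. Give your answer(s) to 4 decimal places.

XᵀX·[a, b, c]ᵀ = Xᵀq reads: 9060·a + 1090·b + 144·c = 24362;  1090·a + 144·b + 16·c = 2886;  144·a + 16·b + 6·c = 403.
Solving the 3×3 system (Gaussian elimination) gives a = 157339/52077, b = -55107/17359, c = 325117/104154.

a = 3.0213, b = -3.1745, c = 3.1215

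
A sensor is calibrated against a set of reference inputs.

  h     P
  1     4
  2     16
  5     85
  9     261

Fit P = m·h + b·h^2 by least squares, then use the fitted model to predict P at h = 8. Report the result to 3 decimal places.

Normal-equation sums: Σh·h = 111, Σh·h^2 = 863, Σh^2·h^2 = 7203.
And Σh·P = 2810, Σh^2·P = 23334.
AᵀA·[m, b]ᵀ = AᵀP becomes [[111, 863]; [863, 7203]]·[m, b]ᵀ = [2810, 23334]ᵀ.
Δ = 111·7203 − 863² = 54764.
m = (2810·7203 − 863·23334)/54764 = 25797/13691; b = (111·23334 − 863·2810)/54764 = 41261/13691.
At h = 8: P̂ = (25797/13691)·(8) + (41261/13691)·(64) = 2847080/13691.

P̂ = 207.953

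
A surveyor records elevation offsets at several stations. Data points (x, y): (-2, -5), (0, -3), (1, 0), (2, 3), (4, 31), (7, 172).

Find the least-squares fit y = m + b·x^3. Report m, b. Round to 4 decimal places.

m = -1.3720, b = 0.5055

The normal equations are: 6·m + 408·b = 198;  408·m + 121874·b = 61044.
(Σ1 = 6, Σx^3 = 408, Σx^3·x^3 = 121874, Σy = 198, Σx^3·y = 61044.)
Eliminating b: 121874·(row 1) − 408·(row 2) gives 564780·m = 121874·198 − 408·61044 = -774900, so m = -12915/9413.
Then b = (61044 − 408·(-12915/9413))/121874 = 4758/9413.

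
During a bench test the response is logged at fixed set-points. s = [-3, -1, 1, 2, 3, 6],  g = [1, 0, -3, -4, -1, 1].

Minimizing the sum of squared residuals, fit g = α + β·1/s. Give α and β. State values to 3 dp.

α = -0.779, β = -1.992

Compute the Gram sums: Σ1 = 6, Σ1/s = 2/3, Σ1/s·1/s = 5/2.
For Aᵀg: Σg = -6, Σ1/s·g = -11/2.
Eliminating β: (5/2)·(row 1) − (2/3)·(row 2) gives (131/9)·α = (5/2)·(-6) − (2/3)·(-11/2) = -34/3, so α = -102/131.
Then β = ((-11/2) − (2/3)·(-102/131))/(5/2) = -261/131.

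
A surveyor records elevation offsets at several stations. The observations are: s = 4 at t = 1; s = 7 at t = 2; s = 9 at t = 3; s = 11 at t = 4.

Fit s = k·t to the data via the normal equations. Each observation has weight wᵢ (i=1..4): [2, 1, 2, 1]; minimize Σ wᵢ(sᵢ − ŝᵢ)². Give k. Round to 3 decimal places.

k = 3.000

Normal-equation sums: Σwᵢ·t·t = 40.
Right-hand side: Σwᵢ·t·s = 120.
MᵀWM·[k]ᵀ = MᵀWs becomes [[40]]·[k]ᵀ = [120]ᵀ.
k = 120/40 = 3.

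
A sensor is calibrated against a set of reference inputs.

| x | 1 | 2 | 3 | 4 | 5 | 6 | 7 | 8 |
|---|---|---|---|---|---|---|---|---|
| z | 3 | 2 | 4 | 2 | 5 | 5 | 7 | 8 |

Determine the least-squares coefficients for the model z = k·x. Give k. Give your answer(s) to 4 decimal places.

With design matrix A, AᵀA = [[204]] and Aᵀz = [195]ᵀ.
Hence k = 195 / 204 ≈ 0.955882.

k = 0.9559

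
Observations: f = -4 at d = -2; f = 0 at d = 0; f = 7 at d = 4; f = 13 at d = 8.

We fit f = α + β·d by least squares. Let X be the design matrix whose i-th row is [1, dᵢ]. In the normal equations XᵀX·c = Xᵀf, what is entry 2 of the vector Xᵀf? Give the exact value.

140

Entry 2 ↔ basis d, so (Xᵀf)_{2} = Σᵢ (d)·fᵢ = (-2)·(-4) + (0)·(0) + (4)·(7) + (8)·(13) = 140.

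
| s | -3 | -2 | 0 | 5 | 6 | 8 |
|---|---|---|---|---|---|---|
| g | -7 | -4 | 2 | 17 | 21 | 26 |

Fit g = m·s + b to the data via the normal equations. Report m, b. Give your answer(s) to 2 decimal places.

Forming MᵀM = [[138, 14]; [14, 6]] and Mᵀg = [448, 55]ᵀ gives MᵀM·[m, b]ᵀ = Mᵀg.
det = 138·6 − 14² = 632.
m = (448·6 − 14·55)/632 = 959/316; b = (138·55 − 14·448)/632 = 659/316.

m = 3.03, b = 2.09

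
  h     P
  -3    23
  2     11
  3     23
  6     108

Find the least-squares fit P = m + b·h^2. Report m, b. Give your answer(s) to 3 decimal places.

The normal system MᵀM·[m, b]ᵀ = MᵀP is [[4, 58]; [58, 1474]]·[m, b]ᵀ = [165, 4346]ᵀ.
Eliminating b: 1474·(row 1) − 58·(row 2) gives 2532·m = 1474·165 − 58·4346 = -8858, so m = -4429/1266.
Then b = (4346 − 58·(-4429/1266))/1474 = 3907/1266.

m = -3.498, b = 3.086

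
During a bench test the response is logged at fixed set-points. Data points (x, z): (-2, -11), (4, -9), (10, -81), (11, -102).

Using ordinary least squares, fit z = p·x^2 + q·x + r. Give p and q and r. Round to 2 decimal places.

p = -1.05, q = 2.48, r = -1.92

Sums needed: Σx^2·x^2 = 24913, Σx^2·x = 2387, Σx^2 = 241, Σx·x = 241, Σx = 23, Σ1 = 4.
And Σx^2·z = -20630, Σx·z = -1946, Σz = -203.
Normal equations: [[24913, 2387, 241]; [2387, 241, 23]; [241, 23, 4]]·[p, q, r]ᵀ = [-20630, -1946, -203]ᵀ.
Row-reducing yields p = -2971/2838, q = 7031/2838, r = -909/473.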